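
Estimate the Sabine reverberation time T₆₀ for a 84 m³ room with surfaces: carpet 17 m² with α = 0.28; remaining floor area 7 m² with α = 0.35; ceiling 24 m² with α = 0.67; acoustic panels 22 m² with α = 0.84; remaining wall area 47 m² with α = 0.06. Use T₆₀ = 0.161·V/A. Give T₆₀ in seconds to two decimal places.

A = Σ Sᵢαᵢ = 17·0.28 + 7·0.35 + 24·0.67 + 22·0.84 + 47·0.06 = 44.59 m².
T₆₀ = 0.161 × 84 / 44.59 = 0.303 s.

0.30 s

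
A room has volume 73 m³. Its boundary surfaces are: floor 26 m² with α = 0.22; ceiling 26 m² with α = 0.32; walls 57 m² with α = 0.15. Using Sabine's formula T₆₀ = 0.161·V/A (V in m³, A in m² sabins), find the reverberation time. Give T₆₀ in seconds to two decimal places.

A = Σ Sᵢαᵢ = 26·0.22 + 26·0.32 + 57·0.15 = 22.59 m².
T₆₀ = 0.161·V/A = 0.161·73/22.59 = 0.520 s.

0.52 s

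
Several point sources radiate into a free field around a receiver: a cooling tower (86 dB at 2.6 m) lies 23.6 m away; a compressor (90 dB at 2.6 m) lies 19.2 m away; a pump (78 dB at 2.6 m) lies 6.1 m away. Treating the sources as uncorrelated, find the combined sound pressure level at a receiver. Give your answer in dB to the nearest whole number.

75 dB

Apply inverse-square spreading to bring every level to the receiver, then sum 10^(L/10).
cooling tower: 86 − 20·log₁₀(23.6/2.6) = 86 − 19.16 = 66.84 dB.
compressor: 90 − 20·log₁₀(19.2/2.6) = 90 − 17.37 = 72.63 dB.
pump: 78 − 20·log₁₀(6.1/2.6) = 78 − 7.41 = 70.59 dB.
Σ 10^(L/10) = 3.463e+07 → L_total = 10·log₁₀(3.463e+07) = 75.39 dB.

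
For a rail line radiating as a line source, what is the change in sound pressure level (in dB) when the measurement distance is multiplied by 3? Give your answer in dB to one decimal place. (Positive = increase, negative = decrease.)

-4.8 dB

With cylindrical spreading the level changes by −10·log₁₀(r₂/r₁).
ΔL = −10·log₁₀(3) = -4.77 dB.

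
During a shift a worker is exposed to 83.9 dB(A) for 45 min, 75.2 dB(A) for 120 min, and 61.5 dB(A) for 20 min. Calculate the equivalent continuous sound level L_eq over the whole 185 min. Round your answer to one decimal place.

Weight each interval's intensity by its duration and average over T = 185 min:
Σ tᵢ·10^(Lᵢ/10) = 45·10^(83.9/10) + 120·10^(75.2/10) + 20·10^(61.5/10) = 1.505e+10.
L_eq = 10·log₁₀(1.505e+10/185) = 79.10 dB(A).

79.1 dB(A)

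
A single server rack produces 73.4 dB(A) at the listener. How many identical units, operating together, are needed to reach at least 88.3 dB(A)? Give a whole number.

31

N identical sources give L₁ + 10·log₁₀ N, so require 10·log₁₀ N ≥ 88.3 − 73.4 = 14.9 dB.
N ≥ 10^(14.9/10) = 30.903, so N = 31.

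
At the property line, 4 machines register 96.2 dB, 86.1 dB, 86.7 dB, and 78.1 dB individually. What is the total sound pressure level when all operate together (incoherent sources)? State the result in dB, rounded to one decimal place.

Incoherent sources combine by intensity addition: L_total = 10·log₁₀(Σ 10^(L_i/10)).
Σ 10^(L/10) = 10^(96.2/10) + 10^(86.1/10) + 10^(86.7/10) + 10^(78.1/10) = 5.108e+09.
L_total = 10·log₁₀(5.108e+09) = 97.08 dB.

97.1 dB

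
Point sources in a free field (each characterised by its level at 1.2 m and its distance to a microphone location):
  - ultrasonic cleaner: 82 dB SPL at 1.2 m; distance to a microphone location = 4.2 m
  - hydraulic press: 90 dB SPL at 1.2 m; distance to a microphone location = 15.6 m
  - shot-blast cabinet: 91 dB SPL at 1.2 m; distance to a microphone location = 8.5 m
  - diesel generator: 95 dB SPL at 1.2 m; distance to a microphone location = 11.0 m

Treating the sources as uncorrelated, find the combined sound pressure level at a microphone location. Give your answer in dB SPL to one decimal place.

Propagate each source to the receiver with L = L_ref − 20·log₁₀(r/r_ref), then add intensities.
ultrasonic cleaner: 82 − 20·log₁₀(4.2/1.2) = 82 − 10.88 = 71.12 dB SPL.
hydraulic press: 90 − 20·log₁₀(15.6/1.2) = 90 − 22.28 = 67.72 dB SPL.
shot-blast cabinet: 91 − 20·log₁₀(8.5/1.2) = 91 − 17.00 = 74.00 dB SPL.
diesel generator: 95 − 20·log₁₀(11.0/1.2) = 95 − 19.24 = 75.76 dB SPL.
Σ 10^(L/10) = 8.158e+07 → L_total = 10·log₁₀(8.158e+07) = 79.12 dB SPL.

79.1 dB SPL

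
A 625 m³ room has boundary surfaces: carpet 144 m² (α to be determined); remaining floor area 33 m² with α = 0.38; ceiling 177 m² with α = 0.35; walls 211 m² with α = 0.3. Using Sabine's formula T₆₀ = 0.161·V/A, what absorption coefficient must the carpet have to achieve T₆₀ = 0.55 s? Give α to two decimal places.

0.31

Required total absorption A = 0.161·625/0.55 = 182.95 m².
Absorption from the other surfaces = 33·0.38 + 177·0.35 + 211·0.3 = 137.79 m², so the carpet must supply 45.16 m² over 144 m².
α = 45.16/144 = 0.314.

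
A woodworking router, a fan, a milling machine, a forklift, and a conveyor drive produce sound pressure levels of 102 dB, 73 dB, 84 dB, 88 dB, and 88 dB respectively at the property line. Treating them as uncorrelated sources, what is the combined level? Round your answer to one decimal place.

Incoherent sources combine by intensity addition: L_total = 10·log₁₀(Σ 10^(L_i/10)).
Σ 10^(L/10) = 10^(102/10) + 10^(73/10) + 10^(84/10) + 10^(88/10) + 10^(88/10) = 1.738e+10.
L_total = 10·log₁₀(1.738e+10) = 102.40 dB.

102.4 dB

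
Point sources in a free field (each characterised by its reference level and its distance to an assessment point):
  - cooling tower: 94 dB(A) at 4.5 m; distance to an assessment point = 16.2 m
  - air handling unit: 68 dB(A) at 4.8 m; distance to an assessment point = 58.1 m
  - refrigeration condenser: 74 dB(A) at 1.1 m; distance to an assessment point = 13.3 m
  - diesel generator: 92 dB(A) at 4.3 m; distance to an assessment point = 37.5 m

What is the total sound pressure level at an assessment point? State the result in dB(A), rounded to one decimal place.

First find each source's level at the receiver (point-source: −20·log₁₀(r/r_ref)), then combine on an intensity basis.
cooling tower: 94 − 20·log₁₀(16.2/4.5) = 94 − 11.13 = 82.87 dB(A).
air handling unit: 68 − 20·log₁₀(58.1/4.8) = 68 − 21.66 = 46.34 dB(A).
refrigeration condenser: 74 − 20·log₁₀(13.3/1.1) = 74 − 21.65 = 52.35 dB(A).
diesel generator: 92 − 20·log₁₀(37.5/4.3) = 92 − 18.81 = 73.19 dB(A).
Σ 10^(L/10) = 2.149e+08 → L_total = 10·log₁₀(2.149e+08) = 83.32 dB(A).

83.3 dB(A)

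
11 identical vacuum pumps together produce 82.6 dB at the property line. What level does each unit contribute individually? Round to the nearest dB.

For N identical incoherent sources L_total = L₁ + 10·log₁₀ N, so L₁ = 82.6 − 10·log₁₀(11) = 82.6 − 10.414.

72 dB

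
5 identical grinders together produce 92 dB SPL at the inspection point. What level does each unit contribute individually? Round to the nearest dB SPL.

85 dB SPL

5 equal contributions raise the level by 10·log₁₀ 5 = 6.990 dB, so each unit alone gives 92 − 6.990.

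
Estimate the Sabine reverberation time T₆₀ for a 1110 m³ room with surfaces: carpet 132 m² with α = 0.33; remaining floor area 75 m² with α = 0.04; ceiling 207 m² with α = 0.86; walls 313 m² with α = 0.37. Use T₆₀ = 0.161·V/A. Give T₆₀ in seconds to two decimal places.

Total absorption A = 132·0.33 + 75·0.04 + 207·0.86 + 313·0.37 = 340.39 m² sabins.
T₆₀ = 0.161 × 1110 / 340.39 = 0.525 s.

0.53 s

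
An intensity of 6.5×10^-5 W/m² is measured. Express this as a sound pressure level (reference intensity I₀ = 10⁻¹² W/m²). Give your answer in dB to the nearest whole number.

78 dB

L = 10·log₁₀(I/I₀) = 10·log₁₀(6.5×10^-5/10⁻¹²) = 10·log₁₀(6.5×10^7).
L = 10·(0.8129 + 7) = 78.13 dB.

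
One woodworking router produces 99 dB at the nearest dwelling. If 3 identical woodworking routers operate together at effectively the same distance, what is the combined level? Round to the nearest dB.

N identical incoherent sources raise the level by 10·log₁₀ N.
L_total = 99 + 10·log₁₀(3) = 99 + 4.771 = 103.77 dB.

104 dB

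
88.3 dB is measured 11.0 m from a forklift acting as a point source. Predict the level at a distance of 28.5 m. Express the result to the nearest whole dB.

80 dB

For a point source, L₂ = L₁ − 20·log₁₀(r₂/r₁).
L₂ = 88.3 − 20·log₁₀(28.5/11.0) = 88.3 − 8.269 = 80.03 dB.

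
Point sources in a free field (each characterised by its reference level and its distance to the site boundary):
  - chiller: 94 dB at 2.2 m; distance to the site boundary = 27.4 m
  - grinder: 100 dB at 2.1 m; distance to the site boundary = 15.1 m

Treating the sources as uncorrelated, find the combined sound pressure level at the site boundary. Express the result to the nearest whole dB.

Apply inverse-square spreading to bring every level to the receiver, then sum 10^(L/10).
chiller: 94 − 20·log₁₀(27.4/2.2) = 94 − 21.91 = 72.09 dB.
grinder: 100 − 20·log₁₀(15.1/2.1) = 100 − 17.14 = 82.86 dB.
Σ 10^(L/10) = 2.096e+08 → L_total = 10·log₁₀(2.096e+08) = 83.21 dB.

83 dB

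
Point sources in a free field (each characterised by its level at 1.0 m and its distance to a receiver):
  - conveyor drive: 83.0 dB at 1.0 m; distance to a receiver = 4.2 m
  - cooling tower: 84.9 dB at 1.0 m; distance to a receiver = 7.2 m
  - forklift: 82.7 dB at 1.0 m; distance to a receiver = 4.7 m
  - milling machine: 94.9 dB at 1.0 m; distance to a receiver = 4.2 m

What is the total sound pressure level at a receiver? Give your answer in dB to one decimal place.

83.0 dB

First find each source's level at the receiver (point-source: −20·log₁₀(r/r_ref)), then combine on an intensity basis.
conveyor drive: 83.0 − 20·log₁₀(4.2/1.0) = 83.0 − 12.46 = 70.54 dB.
cooling tower: 84.9 − 20·log₁₀(7.2/1.0) = 84.9 − 17.15 = 67.75 dB.
forklift: 82.7 − 20·log₁₀(4.7/1.0) = 82.7 − 13.44 = 69.26 dB.
milling machine: 94.9 − 20·log₁₀(4.2/1.0) = 94.9 − 12.46 = 82.44 dB.
Σ 10^(L/10) = 2.009e+08 → L_total = 10·log₁₀(2.009e+08) = 83.03 dB.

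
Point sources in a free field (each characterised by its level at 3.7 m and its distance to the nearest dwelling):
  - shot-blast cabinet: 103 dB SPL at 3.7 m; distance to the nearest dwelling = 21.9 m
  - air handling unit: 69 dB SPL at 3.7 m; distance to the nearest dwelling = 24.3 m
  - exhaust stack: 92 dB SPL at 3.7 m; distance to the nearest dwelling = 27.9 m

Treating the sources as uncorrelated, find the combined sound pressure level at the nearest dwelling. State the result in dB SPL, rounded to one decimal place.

87.8 dB SPL

Apply inverse-square spreading to bring every level to the receiver, then sum 10^(L/10).
shot-blast cabinet: 103 − 20·log₁₀(21.9/3.7) = 103 − 15.44 = 87.56 dB SPL.
air handling unit: 69 − 20·log₁₀(24.3/3.7) = 69 − 16.35 = 52.65 dB SPL.
exhaust stack: 92 − 20·log₁₀(27.9/3.7) = 92 − 17.55 = 74.45 dB SPL.
Σ 10^(L/10) = 5.976e+08 → L_total = 10·log₁₀(5.976e+08) = 87.76 dB SPL.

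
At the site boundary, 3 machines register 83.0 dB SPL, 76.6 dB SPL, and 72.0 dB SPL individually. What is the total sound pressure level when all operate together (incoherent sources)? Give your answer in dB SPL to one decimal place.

84.2 dB SPL

For uncorrelated sources the intensities add, so convert each level to linear form, sum, and take 10·log₁₀ of the total.
Σ 10^(L/10) = 10^(83.0/10) + 10^(76.6/10) + 10^(72.0/10) = 2.611e+08.
L_total = 10·log₁₀(2.611e+08) = 84.17 dB SPL.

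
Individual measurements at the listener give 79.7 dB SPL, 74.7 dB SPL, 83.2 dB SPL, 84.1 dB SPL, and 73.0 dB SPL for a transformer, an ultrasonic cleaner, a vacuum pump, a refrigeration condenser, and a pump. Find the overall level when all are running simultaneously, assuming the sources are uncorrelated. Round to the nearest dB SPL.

88 dB SPL

For uncorrelated sources the intensities add, so convert each level to linear form, sum, and take 10·log₁₀ of the total.
Σ 10^(L/10) = 10^(79.7/10) + 10^(74.7/10) + 10^(83.2/10) + 10^(84.1/10) + 10^(73.0/10) = 6.088e+08.
L_total = 10·log₁₀(6.088e+08) = 87.84 dB SPL.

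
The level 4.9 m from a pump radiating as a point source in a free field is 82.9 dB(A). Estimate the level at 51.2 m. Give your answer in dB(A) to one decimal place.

For a point source, L₂ = L₁ − 20·log₁₀(r₂/r₁).
L₂ = 82.9 − 20·log₁₀(51.2/4.9) = 82.9 − 20.381 = 62.52 dB(A).

62.5 dB(A)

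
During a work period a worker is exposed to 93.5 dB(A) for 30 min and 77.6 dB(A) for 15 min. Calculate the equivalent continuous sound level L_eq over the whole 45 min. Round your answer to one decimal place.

91.8 dB(A)

Weight each interval's intensity by its duration and average over T = 45 min:
Σ tᵢ·10^(Lᵢ/10) = 30·10^(93.5/10) + 15·10^(77.6/10) = 6.802e+10.
L_eq = 10·log₁₀(6.802e+10/45) = 91.79 dB(A).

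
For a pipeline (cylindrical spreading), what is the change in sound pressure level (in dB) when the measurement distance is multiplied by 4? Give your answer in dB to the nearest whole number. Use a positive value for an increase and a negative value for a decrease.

A line source loses 3 dB per doubling of distance; generally ΔL = −10·log₁₀(r₂/r₁).
ΔL = −10·log₁₀(4) = -6.02 dB.

-6 dB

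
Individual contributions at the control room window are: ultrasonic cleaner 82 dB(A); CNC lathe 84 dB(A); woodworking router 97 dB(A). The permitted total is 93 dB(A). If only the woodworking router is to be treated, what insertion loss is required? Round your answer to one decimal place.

The untreated sources together contribute 10^(82/10) + 10^(84/10) = 4.097e+08, i.e. 86.12 dB(A).
To meet 93 dB(A) overall, the treated woodworking router may contribute at most 10^(93/10) − 4.097e+08 = 1.586e+09, i.e. 92.00 dB(A).
So the woodworking router must be reduced from 97 to 92.00 dB(A): IL = 5.00 dB.

5.0 dB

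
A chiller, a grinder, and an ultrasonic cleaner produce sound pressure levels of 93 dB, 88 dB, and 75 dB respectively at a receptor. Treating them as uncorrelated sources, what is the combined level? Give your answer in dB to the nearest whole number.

94 dB

For uncorrelated sources the intensities add, so convert each level to linear form, sum, and take 10·log₁₀ of the total.
Σ 10^(L/10) = 10^(93/10) + 10^(88/10) + 10^(75/10) = 2.658e+09.
L_total = 10·log₁₀(2.658e+09) = 94.25 dB.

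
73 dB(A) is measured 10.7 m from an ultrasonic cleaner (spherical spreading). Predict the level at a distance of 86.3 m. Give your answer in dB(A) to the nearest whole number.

Point-source attenuation: ΔL = 20·log₁₀(r₂/r₁) = 20·log₁₀(86.3/10.7) = 18.133 dB.
L₂ = 73 − 20·log₁₀(86.3/10.7) = 73 − 18.133 = 54.87 dB(A).

55 dB(A)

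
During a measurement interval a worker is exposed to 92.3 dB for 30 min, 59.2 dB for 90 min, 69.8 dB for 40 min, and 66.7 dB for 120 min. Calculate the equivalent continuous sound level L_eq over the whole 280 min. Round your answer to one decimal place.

Weight each interval's intensity by its duration and average over T = 280 min:
Σ tᵢ·10^(Lᵢ/10) = 30·10^(92.3/10) + 90·10^(59.2/10) + 40·10^(69.8/10) + 120·10^(66.7/10) = 5.197e+10.
L_eq = 10·log₁₀(5.197e+10/280) = 82.69 dB.

82.7 dB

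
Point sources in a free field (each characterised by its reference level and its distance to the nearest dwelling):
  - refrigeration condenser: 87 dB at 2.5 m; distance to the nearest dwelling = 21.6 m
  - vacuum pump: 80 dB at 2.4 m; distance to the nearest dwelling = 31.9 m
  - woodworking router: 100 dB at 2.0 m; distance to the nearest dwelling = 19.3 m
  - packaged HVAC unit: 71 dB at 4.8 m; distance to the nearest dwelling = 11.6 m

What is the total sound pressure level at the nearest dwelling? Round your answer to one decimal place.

Apply inverse-square spreading to bring every level to the receiver, then sum 10^(L/10).
refrigeration condenser: 87 − 20·log₁₀(21.6/2.5) = 87 − 18.73 = 68.27 dB.
vacuum pump: 80 − 20·log₁₀(31.9/2.4) = 80 − 22.47 = 57.53 dB.
woodworking router: 100 − 20·log₁₀(19.3/2.0) = 100 − 19.69 = 80.31 dB.
packaged HVAC unit: 71 − 20·log₁₀(11.6/4.8) = 71 − 7.66 = 63.34 dB.
Σ 10^(L/10) = 1.168e+08 → L_total = 10·log₁₀(1.168e+08) = 80.68 dB.

80.7 dB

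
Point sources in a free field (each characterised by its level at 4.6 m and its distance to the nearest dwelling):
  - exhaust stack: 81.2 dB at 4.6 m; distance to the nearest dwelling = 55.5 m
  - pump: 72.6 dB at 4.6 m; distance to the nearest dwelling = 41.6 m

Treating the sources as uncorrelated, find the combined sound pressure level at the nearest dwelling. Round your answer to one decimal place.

First find each source's level at the receiver (point-source: −20·log₁₀(r/r_ref)), then combine on an intensity basis.
exhaust stack: 81.2 − 20·log₁₀(55.5/4.6) = 81.2 − 21.63 = 59.57 dB.
pump: 72.6 − 20·log₁₀(41.6/4.6) = 72.6 − 19.13 = 53.47 dB.
Σ 10^(L/10) = 1.128e+06 → L_total = 10·log₁₀(1.128e+06) = 60.52 dB.

60.5 dB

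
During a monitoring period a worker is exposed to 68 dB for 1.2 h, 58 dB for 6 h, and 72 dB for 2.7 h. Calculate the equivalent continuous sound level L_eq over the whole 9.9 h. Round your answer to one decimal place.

The energy average is taken in the linear domain: L_eq = 10·log₁₀[(Σ tᵢ·10^(Lᵢ/10))/T], T = 9.9 h.
Σ tᵢ·10^(Lᵢ/10) = 1.2·10^(68/10) + 6·10^(58/10) + 2.7·10^(72/10) = 5.415e+07.
L_eq = 10·log₁₀(5.415e+07/9.9) = 67.38 dB.

67.4 dB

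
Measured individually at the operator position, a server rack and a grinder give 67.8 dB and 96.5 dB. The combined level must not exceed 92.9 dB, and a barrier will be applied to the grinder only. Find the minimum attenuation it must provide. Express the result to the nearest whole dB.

The untreated sources together contribute 10^(67.8/10) = 6.026e+06, i.e. 67.80 dB.
The limit corresponds to 10^(92.9/10) = 1.950e+09; subtracting the fixed part leaves 1.944e+09 for the grinder, i.e. 92.89 dB.
So the grinder must be reduced from 96.5 to 92.89 dB: IL = 3.61 dB.

4 dB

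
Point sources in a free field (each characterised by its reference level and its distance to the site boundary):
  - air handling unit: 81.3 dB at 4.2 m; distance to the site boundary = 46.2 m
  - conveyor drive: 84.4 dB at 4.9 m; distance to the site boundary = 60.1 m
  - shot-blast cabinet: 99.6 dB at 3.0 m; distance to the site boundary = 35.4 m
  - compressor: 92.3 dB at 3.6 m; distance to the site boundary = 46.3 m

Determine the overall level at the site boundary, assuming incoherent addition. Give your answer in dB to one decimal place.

Propagate each source to the receiver with L = L_ref − 20·log₁₀(r/r_ref), then add intensities.
air handling unit: 81.3 − 20·log₁₀(46.2/4.2) = 81.3 − 20.83 = 60.47 dB.
conveyor drive: 84.4 − 20·log₁₀(60.1/4.9) = 84.4 − 21.77 = 62.63 dB.
shot-blast cabinet: 99.6 − 20·log₁₀(35.4/3.0) = 99.6 − 21.44 = 78.16 dB.
compressor: 92.3 − 20·log₁₀(46.3/3.6) = 92.3 − 22.19 = 70.11 dB.
Σ 10^(L/10) = 7.871e+07 → L_total = 10·log₁₀(7.871e+07) = 78.96 dB.

79.0 dB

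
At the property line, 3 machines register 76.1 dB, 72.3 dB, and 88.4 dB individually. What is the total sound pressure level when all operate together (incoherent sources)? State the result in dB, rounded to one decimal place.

For uncorrelated sources the intensities add, so convert each level to linear form, sum, and take 10·log₁₀ of the total.
Σ 10^(L/10) = 10^(76.1/10) + 10^(72.3/10) + 10^(88.4/10) = 7.496e+08.
L_total = 10·log₁₀(7.496e+08) = 88.75 dB.

88.7 dB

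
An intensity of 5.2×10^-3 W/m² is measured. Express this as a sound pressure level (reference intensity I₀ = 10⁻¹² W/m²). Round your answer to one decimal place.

97.2 dB

Dividing by I₀ shifts the exponent by 12: I/I₀ = 5.2×10^9.
L = 10·(0.7160 + 9) = 97.16 dB.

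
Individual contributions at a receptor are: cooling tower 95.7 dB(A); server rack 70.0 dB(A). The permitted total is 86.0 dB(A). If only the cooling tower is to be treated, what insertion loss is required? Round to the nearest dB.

The untreated sources together contribute 10^(70.0/10) = 1.000e+07, i.e. 70.00 dB(A).
The limit corresponds to 10^(86.0/10) = 3.981e+08; subtracting the fixed part leaves 3.881e+08 for the cooling tower, i.e. 85.89 dB(A).
So the cooling tower must be reduced from 95.7 to 85.89 dB(A): IL = 9.81 dB.

10 dB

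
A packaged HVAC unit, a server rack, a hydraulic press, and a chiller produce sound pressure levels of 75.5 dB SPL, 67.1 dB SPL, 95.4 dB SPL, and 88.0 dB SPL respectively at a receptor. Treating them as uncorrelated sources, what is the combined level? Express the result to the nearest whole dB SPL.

96 dB SPL

For uncorrelated sources the intensities add, so convert each level to linear form, sum, and take 10·log₁₀ of the total.
Σ 10^(L/10) = 10^(75.5/10) + 10^(67.1/10) + 10^(95.4/10) + 10^(88.0/10) = 4.139e+09.
L_total = 10·log₁₀(4.139e+09) = 96.17 dB SPL.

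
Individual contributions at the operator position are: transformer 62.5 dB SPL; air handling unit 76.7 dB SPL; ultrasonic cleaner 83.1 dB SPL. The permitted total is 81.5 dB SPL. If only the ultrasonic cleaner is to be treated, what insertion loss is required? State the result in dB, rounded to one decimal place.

3.4 dB

Fixed contribution from the other sources: Σ 10^(L/10) = 10^(62.5/10) + 10^(76.7/10) = 4.855e+07 (76.86 dB SPL).
The limit corresponds to 10^(81.5/10) = 1.413e+08; subtracting the fixed part leaves 9.270e+07 for the ultrasonic cleaner, i.e. 79.67 dB SPL.
Required insertion loss = 83.1 − 79.67 = 3.43 dB.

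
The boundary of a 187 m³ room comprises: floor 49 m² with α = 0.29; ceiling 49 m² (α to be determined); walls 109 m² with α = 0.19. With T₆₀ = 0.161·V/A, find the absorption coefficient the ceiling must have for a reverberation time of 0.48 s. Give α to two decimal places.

0.57

Required total absorption A = 0.161·187/0.48 = 62.72 m².
Absorption from the other surfaces = 49·0.29 + 109·0.19 = 34.92 m², so the ceiling must supply 27.80 m² over 49 m².
α = 27.80/49 = 0.567.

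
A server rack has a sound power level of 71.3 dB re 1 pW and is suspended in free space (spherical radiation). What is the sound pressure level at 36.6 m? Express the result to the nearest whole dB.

29 dB

L_p = L_w − 10·log₁₀(4π·r²) with r = 36.6 m.
4π·r² = 1.683e+04 m², 10·log₁₀ of that is 42.262 dB.
L_p = 71.3 − 42.262 = 29.04 dB.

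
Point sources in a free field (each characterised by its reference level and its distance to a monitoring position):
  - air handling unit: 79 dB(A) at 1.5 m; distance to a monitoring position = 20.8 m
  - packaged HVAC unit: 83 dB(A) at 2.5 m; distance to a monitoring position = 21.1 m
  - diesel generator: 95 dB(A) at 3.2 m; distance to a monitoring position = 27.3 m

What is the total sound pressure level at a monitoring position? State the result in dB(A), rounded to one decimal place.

First find each source's level at the receiver (point-source: −20·log₁₀(r/r_ref)), then combine on an intensity basis.
air handling unit: 79 − 20·log₁₀(20.8/1.5) = 79 − 22.84 = 56.16 dB(A).
packaged HVAC unit: 83 − 20·log₁₀(21.1/2.5) = 83 − 18.53 = 64.47 dB(A).
diesel generator: 95 − 20·log₁₀(27.3/3.2) = 95 − 18.62 = 76.38 dB(A).
Σ 10^(L/10) = 4.666e+07 → L_total = 10·log₁₀(4.666e+07) = 76.69 dB(A).

76.7 dB(A)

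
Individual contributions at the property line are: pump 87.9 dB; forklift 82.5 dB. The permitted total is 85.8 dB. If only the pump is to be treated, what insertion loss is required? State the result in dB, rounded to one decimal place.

4.8 dB

The untreated sources together contribute 10^(82.5/10) = 1.778e+08, i.e. 82.50 dB.
The limit corresponds to 10^(85.8/10) = 3.802e+08; subtracting the fixed part leaves 2.024e+08 for the pump, i.e. 83.06 dB.
So the pump must be reduced from 87.9 to 83.06 dB: IL = 4.84 dB.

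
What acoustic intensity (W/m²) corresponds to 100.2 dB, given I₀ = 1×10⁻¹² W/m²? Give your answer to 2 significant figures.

0.010 W/m²

L = 10·log₁₀(I/I₀) ⇒ I = I₀·10^(L/10) = 10⁻¹² × 10^10.02.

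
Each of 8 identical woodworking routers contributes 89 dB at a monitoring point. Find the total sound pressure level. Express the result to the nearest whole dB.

98 dB

N identical incoherent sources raise the level by 10·log₁₀ N.
L_total = 89 + 10·log₁₀(8) = 89 + 9.031 = 98.03 dB.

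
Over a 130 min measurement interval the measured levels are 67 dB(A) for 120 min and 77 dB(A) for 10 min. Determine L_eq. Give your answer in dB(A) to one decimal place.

69.3 dB(A)

L_eq = 10·log₁₀[(1/T)·Σ tᵢ·10^(Lᵢ/10)] with T = 130 min.
Σ tᵢ·10^(Lᵢ/10) = 120·10^(67/10) + 10·10^(77/10) = 1.103e+09.
L_eq = 10·log₁₀(1.103e+09/130) = 69.28 dB(A).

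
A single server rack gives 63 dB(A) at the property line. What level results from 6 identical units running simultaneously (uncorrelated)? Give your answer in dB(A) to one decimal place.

N identical incoherent sources raise the level by 10·log₁₀ N.
L_total = 63 + 10·log₁₀(6) = 63 + 7.782 = 70.78 dB(A).

70.8 dB(A)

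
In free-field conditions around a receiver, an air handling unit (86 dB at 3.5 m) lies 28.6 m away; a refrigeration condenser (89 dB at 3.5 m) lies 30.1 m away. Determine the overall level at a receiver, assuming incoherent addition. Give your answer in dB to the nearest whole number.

Propagate each source to the receiver with L = L_ref − 20·log₁₀(r/r_ref), then add intensities.
air handling unit: 86 − 20·log₁₀(28.6/3.5) = 86 − 18.25 = 67.75 dB.
refrigeration condenser: 89 − 20·log₁₀(30.1/3.5) = 89 − 18.69 = 70.31 dB.
Σ 10^(L/10) = 1.670e+07 → L_total = 10·log₁₀(1.670e+07) = 72.23 dB.

72 dB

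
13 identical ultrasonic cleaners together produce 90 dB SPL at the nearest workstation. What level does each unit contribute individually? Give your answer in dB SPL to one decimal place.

78.9 dB SPL

For N identical incoherent sources L_total = L₁ + 10·log₁₀ N, so L₁ = 90 − 10·log₁₀(13) = 90 − 11.139.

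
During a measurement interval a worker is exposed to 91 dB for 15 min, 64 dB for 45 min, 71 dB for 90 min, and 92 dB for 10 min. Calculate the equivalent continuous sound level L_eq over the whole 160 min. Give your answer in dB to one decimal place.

L_eq = 10·log₁₀[(1/T)·Σ tᵢ·10^(Lᵢ/10)] with T = 160 min.
Σ tᵢ·10^(Lᵢ/10) = 15·10^(91/10) + 45·10^(64/10) + 90·10^(71/10) + 10·10^(92/10) = 3.598e+10.
L_eq = 10·log₁₀(3.598e+10/160) = 83.52 dB.

83.5 dB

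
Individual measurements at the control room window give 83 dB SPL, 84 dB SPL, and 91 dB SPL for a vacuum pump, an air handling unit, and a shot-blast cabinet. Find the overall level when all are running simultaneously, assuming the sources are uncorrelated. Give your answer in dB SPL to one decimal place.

For uncorrelated sources the intensities add, so convert each level to linear form, sum, and take 10·log₁₀ of the total.
Σ 10^(L/10) = 10^(83/10) + 10^(84/10) + 10^(91/10) = 1.710e+09.
L_total = 10·log₁₀(1.710e+09) = 92.33 dB SPL.

92.3 dB SPL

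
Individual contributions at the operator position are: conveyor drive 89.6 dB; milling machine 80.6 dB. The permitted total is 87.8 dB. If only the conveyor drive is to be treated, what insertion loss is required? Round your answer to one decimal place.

2.7 dB

Everything except the conveyor drive sums to 10^(80.6/10) = 1.148e+08 in linear terms, 80.60 dB.
The limit corresponds to 10^(87.8/10) = 6.026e+08; subtracting the fixed part leaves 4.877e+08 for the conveyor drive, i.e. 86.88 dB.
Required insertion loss = 89.6 − 86.88 = 2.72 dB.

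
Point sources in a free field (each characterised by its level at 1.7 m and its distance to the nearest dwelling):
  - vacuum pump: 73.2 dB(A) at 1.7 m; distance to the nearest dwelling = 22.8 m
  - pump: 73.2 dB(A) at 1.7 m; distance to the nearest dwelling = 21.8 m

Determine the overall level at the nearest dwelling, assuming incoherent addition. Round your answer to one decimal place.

53.9 dB(A)

Apply inverse-square spreading to bring every level to the receiver, then sum 10^(L/10).
vacuum pump: 73.2 − 20·log₁₀(22.8/1.7) = 73.2 − 22.55 = 50.65 dB(A).
pump: 73.2 − 20·log₁₀(21.8/1.7) = 73.2 − 22.16 = 51.04 dB(A).
Σ 10^(L/10) = 2.432e+05 → L_total = 10·log₁₀(2.432e+05) = 53.86 dB(A).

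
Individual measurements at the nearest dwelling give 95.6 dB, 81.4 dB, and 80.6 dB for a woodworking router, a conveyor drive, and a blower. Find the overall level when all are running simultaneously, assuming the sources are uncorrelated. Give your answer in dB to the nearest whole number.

96 dB

Incoherent sources combine by intensity addition: L_total = 10·log₁₀(Σ 10^(L_i/10)).
Σ 10^(L/10) = 10^(95.6/10) + 10^(81.4/10) + 10^(80.6/10) = 3.884e+09.
L_total = 10·log₁₀(3.884e+09) = 95.89 dB.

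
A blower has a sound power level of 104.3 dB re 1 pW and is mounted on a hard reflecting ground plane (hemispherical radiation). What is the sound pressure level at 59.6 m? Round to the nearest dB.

Free-field hemispherical radiation: L_p = L_w − 10·log₁₀(2π·r²), r = 59.6 m.
2π·r² = 2.232e+04 m², 10·log₁₀ of that is 43.487 dB.
L_p = 104.3 − 43.487 = 60.81 dB.

61 dB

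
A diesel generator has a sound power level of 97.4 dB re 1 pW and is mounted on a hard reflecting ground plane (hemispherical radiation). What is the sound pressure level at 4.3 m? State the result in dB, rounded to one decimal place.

L_p = L_w − 10·log₁₀(2π·r²) with r = 4.3 m.
2π·r² = 116.2 m², 10·log₁₀ of that is 20.651 dB.
L_p = 97.4 − 20.651 = 76.75 dB.

76.7 dB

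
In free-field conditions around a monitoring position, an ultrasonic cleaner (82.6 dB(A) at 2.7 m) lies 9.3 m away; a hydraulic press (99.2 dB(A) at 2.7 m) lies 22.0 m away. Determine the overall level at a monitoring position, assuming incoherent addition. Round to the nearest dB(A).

81 dB(A)

First find each source's level at the receiver (point-source: −20·log₁₀(r/r_ref)), then combine on an intensity basis.
ultrasonic cleaner: 82.6 − 20·log₁₀(9.3/2.7) = 82.6 − 10.74 = 71.86 dB(A).
hydraulic press: 99.2 − 20·log₁₀(22.0/2.7) = 99.2 − 18.22 = 80.98 dB(A).
Σ 10^(L/10) = 1.406e+08 → L_total = 10·log₁₀(1.406e+08) = 81.48 dB(A).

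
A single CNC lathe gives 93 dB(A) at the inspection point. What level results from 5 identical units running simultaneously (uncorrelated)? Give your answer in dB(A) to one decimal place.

N identical incoherent sources raise the level by 10·log₁₀ N.
L_total = 93 + 10·log₁₀(5) = 93 + 6.990 = 99.99 dB(A).

100.0 dB(A)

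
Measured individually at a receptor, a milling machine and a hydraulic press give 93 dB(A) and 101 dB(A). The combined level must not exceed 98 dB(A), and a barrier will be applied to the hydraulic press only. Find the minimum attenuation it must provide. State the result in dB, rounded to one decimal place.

The untreated sources together contribute 10^(93/10) = 1.995e+09, i.e. 93.00 dB(A).
The limit corresponds to 10^(98/10) = 6.310e+09; subtracting the fixed part leaves 4.314e+09 for the hydraulic press, i.e. 96.35 dB(A).
So the hydraulic press must be reduced from 101 to 96.35 dB(A): IL = 4.65 dB.

4.7 dB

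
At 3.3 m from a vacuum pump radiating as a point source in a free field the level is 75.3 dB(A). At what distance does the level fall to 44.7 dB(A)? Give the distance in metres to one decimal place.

For a point source L₁ − L₂ = 20·log₁₀(r₂/r₁), so r₂ = r₁·10^((L₁−L₂)/20).
r₂ = 3.3·10^((75.3−44.7)/20) = 3.3·10^(30.6/20) = 111.82 m.

111.8 m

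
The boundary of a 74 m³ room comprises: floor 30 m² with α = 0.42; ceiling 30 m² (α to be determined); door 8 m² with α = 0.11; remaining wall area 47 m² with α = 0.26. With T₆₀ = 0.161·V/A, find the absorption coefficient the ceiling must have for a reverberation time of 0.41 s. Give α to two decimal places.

A = 0.161·V/T₆₀ = 0.161·74/0.41 = 29.06 m² sabins.
Absorption from the other surfaces = 30·0.42 + 8·0.11 + 47·0.26 = 25.70 m², so the ceiling must supply 3.36 m² over 30 m².
α = 3.36/30 = 0.112.

0.11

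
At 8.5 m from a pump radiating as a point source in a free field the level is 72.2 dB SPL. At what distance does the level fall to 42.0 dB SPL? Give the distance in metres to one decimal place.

275.1 m

For a point source L₁ − L₂ = 20·log₁₀(r₂/r₁), so r₂ = r₁·10^((L₁−L₂)/20).
r₂ = 8.5·10^((72.2−42.0)/20) = 8.5·10^(30.2/20) = 275.05 m.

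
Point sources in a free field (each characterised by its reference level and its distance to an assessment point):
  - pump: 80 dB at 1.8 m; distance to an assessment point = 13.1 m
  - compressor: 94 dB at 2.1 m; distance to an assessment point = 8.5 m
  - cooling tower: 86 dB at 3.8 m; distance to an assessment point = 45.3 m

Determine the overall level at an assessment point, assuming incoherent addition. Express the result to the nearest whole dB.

82 dB

Propagate each source to the receiver with L = L_ref − 20·log₁₀(r/r_ref), then add intensities.
pump: 80 − 20·log₁₀(13.1/1.8) = 80 − 17.24 = 62.76 dB.
compressor: 94 − 20·log₁₀(8.5/2.1) = 94 − 12.14 = 81.86 dB.
cooling tower: 86 − 20·log₁₀(45.3/3.8) = 86 − 21.53 = 64.47 dB.
Σ 10^(L/10) = 1.580e+08 → L_total = 10·log₁₀(1.580e+08) = 81.99 dB.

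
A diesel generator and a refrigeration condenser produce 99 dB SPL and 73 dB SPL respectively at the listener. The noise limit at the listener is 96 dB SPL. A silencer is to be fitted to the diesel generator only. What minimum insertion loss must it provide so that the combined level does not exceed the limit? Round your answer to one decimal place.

3.0 dB

The untreated sources together contribute 10^(73/10) = 1.995e+07, i.e. 73.00 dB SPL.
The limit corresponds to 10^(96/10) = 3.981e+09; subtracting the fixed part leaves 3.961e+09 for the diesel generator, i.e. 95.98 dB SPL.
So the diesel generator must be reduced from 99 to 95.98 dB SPL: IL = 3.02 dB.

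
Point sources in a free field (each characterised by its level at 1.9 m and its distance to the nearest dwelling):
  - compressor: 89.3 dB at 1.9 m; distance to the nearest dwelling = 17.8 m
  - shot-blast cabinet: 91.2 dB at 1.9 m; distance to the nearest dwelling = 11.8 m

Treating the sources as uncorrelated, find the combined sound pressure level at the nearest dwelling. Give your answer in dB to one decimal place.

76.4 dB

First find each source's level at the receiver (point-source: −20·log₁₀(r/r_ref)), then combine on an intensity basis.
compressor: 89.3 − 20·log₁₀(17.8/1.9) = 89.3 − 19.43 = 69.87 dB.
shot-blast cabinet: 91.2 − 20·log₁₀(11.8/1.9) = 91.2 − 15.86 = 75.34 dB.
Σ 10^(L/10) = 4.388e+07 → L_total = 10·log₁₀(4.388e+07) = 76.42 dB.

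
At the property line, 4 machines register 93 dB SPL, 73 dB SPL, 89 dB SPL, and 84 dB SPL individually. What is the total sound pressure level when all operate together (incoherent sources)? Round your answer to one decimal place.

Incoherent sources combine by intensity addition: L_total = 10·log₁₀(Σ 10^(L_i/10)).
Σ 10^(L/10) = 10^(93/10) + 10^(73/10) + 10^(89/10) + 10^(84/10) = 3.061e+09.
L_total = 10·log₁₀(3.061e+09) = 94.86 dB SPL.

94.9 dB SPL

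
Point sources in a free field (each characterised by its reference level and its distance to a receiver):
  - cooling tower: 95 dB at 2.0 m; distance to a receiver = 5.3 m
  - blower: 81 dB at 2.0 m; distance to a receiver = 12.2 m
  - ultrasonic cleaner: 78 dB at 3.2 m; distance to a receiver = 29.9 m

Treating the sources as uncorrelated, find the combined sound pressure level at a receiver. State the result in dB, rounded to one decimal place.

86.6 dB

First find each source's level at the receiver (point-source: −20·log₁₀(r/r_ref)), then combine on an intensity basis.
cooling tower: 95 − 20·log₁₀(5.3/2.0) = 95 − 8.46 = 86.54 dB.
blower: 81 − 20·log₁₀(12.2/2.0) = 81 − 15.71 = 65.29 dB.
ultrasonic cleaner: 78 − 20·log₁₀(29.9/3.2) = 78 − 19.41 = 58.59 dB.
Σ 10^(L/10) = 4.544e+08 → L_total = 10·log₁₀(4.544e+08) = 86.57 dB.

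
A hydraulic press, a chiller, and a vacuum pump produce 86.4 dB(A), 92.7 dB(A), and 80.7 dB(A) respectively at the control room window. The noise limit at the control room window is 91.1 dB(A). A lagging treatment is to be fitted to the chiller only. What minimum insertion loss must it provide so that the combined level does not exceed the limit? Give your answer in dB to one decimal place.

The untreated sources together contribute 10^(86.4/10) + 10^(80.7/10) = 5.540e+08, i.e. 87.44 dB(A).
The limit corresponds to 10^(91.1/10) = 1.288e+09; subtracting the fixed part leaves 7.342e+08 for the chiller, i.e. 88.66 dB(A).
Required insertion loss = 92.7 − 88.66 = 4.04 dB.

4.0 dB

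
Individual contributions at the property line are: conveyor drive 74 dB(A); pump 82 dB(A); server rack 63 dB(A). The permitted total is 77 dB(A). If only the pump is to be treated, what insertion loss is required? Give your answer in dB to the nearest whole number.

Fixed contribution from the other sources: Σ 10^(L/10) = 10^(74/10) + 10^(63/10) = 2.711e+07 (74.33 dB(A)).
To meet 77 dB(A) overall, the treated pump may contribute at most 10^(77/10) − 2.711e+07 = 2.300e+07, i.e. 73.62 dB(A).
Required insertion loss = 82 − 73.62 = 8.38 dB.

8 dB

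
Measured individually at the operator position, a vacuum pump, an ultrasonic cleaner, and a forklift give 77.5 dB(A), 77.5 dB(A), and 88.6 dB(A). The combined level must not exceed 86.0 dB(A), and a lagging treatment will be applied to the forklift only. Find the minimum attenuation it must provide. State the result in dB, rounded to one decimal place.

The untreated sources together contribute 10^(77.5/10) + 10^(77.5/10) = 1.125e+08, i.e. 80.51 dB(A).
The limit corresponds to 10^(86.0/10) = 3.981e+08; subtracting the fixed part leaves 2.856e+08 for the forklift, i.e. 84.56 dB(A).
Required insertion loss = 88.6 − 84.56 = 4.04 dB.

4.0 dB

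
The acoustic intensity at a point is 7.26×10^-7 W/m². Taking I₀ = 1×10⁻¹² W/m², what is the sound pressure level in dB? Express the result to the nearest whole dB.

59 dB

L = 10·log₁₀(I/I₀) = 10·log₁₀(7.26×10^-7/10⁻¹²) = 10·log₁₀(7.26×10^5).
L = 10·(0.8609 + 5) = 58.61 dB.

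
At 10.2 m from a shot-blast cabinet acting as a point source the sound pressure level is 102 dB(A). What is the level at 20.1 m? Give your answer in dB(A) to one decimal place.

Spherical spreading from a point source gives a 20·log₁₀(r₂/r₁) drop.
L₂ = 102 − 20·log₁₀(20.1/10.2) = 102 − 5.892 = 96.11 dB(A).

96.1 dB(A)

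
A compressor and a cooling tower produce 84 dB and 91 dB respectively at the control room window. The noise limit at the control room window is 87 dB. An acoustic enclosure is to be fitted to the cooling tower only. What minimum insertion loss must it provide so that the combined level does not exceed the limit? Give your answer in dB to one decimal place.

Everything except the cooling tower sums to 10^(84/10) = 2.512e+08 in linear terms, 84.00 dB.
To meet 87 dB overall, the treated cooling tower may contribute at most 10^(87/10) − 2.512e+08 = 2.500e+08, i.e. 83.98 dB.
Required insertion loss = 91 − 83.98 = 7.02 dB.

7.0 dB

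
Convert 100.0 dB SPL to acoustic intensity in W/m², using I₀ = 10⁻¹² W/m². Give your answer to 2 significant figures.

0.010 W/m²

I = I₀·10^(L/10) = 10⁻¹² × 10^(100.0/10) = 10^(-2.000).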